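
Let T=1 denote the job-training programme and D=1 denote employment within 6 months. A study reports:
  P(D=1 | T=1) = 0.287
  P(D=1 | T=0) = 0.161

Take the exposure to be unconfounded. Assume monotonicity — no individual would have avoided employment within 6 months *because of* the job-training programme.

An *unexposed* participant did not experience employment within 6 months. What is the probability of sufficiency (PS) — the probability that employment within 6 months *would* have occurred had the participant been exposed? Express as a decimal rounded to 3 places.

Let p₁ = 0.287, p₀ = 0.161.
Under exogeneity and monotonicity, PS = (p₁ − p₀) / (1 − p₀).
PS = (0.287 − 0.161) / (1 − 0.161) = 0.126 / 0.839 ≈ 0.1502

PS ≈ 0.150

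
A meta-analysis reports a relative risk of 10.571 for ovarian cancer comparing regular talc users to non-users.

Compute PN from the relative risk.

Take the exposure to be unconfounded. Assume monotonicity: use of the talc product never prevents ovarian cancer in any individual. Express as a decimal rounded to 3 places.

Under exogeneity and monotonicity, PN = (RR − 1) / RR = 1 − 1/RR.
PN = (10.571 − 1) / 10.571 = 9.571 / 10.571 ≈ 0.9054

PN ≈ 0.905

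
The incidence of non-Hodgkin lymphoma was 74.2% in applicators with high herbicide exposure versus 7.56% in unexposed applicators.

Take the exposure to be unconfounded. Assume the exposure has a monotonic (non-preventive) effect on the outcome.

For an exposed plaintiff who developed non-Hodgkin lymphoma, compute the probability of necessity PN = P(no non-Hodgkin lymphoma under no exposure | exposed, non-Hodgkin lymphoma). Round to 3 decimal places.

PN ≈ 0.898

p₁ = 0.742, p₀ = 0.0756.
Under exogeneity and monotonicity, PN = (p₁ − p₀) / p₁.
PN = (0.742 − 0.0756) / 0.742 = 0.6664 / 0.742 ≈ 0.8981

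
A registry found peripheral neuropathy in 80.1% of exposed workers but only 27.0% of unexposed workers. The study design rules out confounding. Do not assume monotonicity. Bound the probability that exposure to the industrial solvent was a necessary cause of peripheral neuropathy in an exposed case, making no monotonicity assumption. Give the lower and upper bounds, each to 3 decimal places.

0.663 ≤ PN ≤ 0.911

p₁ = 0.801, p₀ = 0.27.
Under exogeneity alone the bounds on PN are max{0,(p₁−p₀)/p₁} ≤ PN ≤ min{1,(1−p₀)/p₁}.
  lower = (p₁ − p₀)/p₁ = 0.531 / 0.801 ≈ 0.6629
  upper = min{1, (1 − p₀)/p₁} = 0.73 / 0.801 ≈ 0.9114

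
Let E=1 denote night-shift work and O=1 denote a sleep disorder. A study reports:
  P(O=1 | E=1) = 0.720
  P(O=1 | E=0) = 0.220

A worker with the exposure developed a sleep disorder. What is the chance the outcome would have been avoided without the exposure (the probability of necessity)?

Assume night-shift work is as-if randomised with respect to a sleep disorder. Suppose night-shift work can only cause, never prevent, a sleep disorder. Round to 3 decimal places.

PN ≈ 0.694

Let p₁ = 0.72, p₀ = 0.22.
Under exogeneity and monotonicity, PN = (p₁ − p₀) / p₁.
PN = (0.72 − 0.22) / 0.72 = 0.5 / 0.72 ≈ 0.6944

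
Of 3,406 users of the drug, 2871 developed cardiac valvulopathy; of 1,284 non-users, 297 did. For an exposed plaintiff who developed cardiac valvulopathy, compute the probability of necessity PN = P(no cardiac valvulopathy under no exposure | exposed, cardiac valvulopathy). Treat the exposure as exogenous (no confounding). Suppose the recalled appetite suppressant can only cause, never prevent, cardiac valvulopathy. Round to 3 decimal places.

PN ≈ 0.726

p₁ = P(outcome | exposed) = 2871/3406 = 0.84292
p₀ = P(outcome | unexposed) = 297/1284 = 0.23131
Under exogeneity and monotonicity, PN = (p₁ − p₀) / p₁.
PN = (0.84292 − 0.23131) / 0.84292 = 0.61162 / 0.84292 ≈ 0.7256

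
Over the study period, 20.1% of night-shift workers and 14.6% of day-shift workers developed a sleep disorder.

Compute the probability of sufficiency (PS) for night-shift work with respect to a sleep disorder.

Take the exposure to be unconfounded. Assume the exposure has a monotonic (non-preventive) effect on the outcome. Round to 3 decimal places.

PS ≈ 0.064

p₁ = 0.201, p₀ = 0.146.
Under exogeneity and monotonicity, PS = (p₁ − p₀) / (1 − p₀).
PS = (0.201 − 0.146) / (1 − 0.146) = 0.055 / 0.854 ≈ 0.0644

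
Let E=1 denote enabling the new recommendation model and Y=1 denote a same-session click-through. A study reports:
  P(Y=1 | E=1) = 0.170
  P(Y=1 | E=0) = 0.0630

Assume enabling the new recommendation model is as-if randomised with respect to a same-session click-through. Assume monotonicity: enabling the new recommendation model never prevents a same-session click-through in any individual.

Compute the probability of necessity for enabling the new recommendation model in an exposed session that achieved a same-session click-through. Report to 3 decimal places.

PN ≈ 0.629

Let p₁ = 0.17, p₀ = 0.063.
Under exogeneity and monotonicity, PN = (p₁ − p₀) / p₁.
PN = (0.17 − 0.063) / 0.17 = 0.107 / 0.17 ≈ 0.6294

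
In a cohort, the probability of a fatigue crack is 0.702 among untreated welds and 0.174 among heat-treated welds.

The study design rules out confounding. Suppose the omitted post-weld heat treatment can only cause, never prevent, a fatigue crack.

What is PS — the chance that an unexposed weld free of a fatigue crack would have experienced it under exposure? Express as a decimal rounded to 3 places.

PS ≈ 0.639

Let p₁ = 0.702, p₀ = 0.174.
Under exogeneity and monotonicity, PS = (p₁ − p₀) / (1 − p₀).
PS = (0.702 − 0.174) / (1 − 0.174) = 0.528 / 0.826 ≈ 0.6392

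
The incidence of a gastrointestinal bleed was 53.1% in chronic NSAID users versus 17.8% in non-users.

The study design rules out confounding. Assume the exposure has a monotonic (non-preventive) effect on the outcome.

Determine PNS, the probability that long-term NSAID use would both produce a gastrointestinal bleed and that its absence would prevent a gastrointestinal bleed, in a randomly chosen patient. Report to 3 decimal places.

PNS ≈ 0.353

p₁ = 0.531, p₀ = 0.178.
Under exogeneity and monotonicity, PNS = p₁ − p₀.
PNS = 0.531 − 0.178 = 0.353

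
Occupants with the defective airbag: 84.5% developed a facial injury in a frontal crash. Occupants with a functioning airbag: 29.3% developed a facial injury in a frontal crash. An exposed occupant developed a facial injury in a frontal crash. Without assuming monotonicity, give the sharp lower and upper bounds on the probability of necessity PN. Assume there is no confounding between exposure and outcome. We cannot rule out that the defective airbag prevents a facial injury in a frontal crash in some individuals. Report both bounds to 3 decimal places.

0.653 ≤ PN ≤ 0.837

p₁ = 0.845, p₀ = 0.293.
Under exogeneity alone the bounds on PN are max{0,(p₁−p₀)/p₁} ≤ PN ≤ min{1,(1−p₀)/p₁}.
  lower = (p₁ − p₀)/p₁ = 0.552 / 0.845 ≈ 0.6533
  upper = min{1, (1 − p₀)/p₁} = 0.707 / 0.845 ≈ 0.8367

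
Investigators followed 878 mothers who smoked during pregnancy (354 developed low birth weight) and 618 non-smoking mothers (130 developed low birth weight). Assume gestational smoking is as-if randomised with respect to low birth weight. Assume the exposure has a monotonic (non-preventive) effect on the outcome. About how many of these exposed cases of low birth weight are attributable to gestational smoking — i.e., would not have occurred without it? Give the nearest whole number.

about 169 cases

p₁ = P(outcome | exposed) = 354/878 = 0.40319
p₀ = P(outcome | unexposed) = 130/618 = 0.21036
PN = (p₁ − p₀)/p₁ = (0.40319 − 0.21036) / 0.40319 ≈ 0.47827.
Attributable cases ≈ PN × (exposed cases) = 0.47827 × 354 ≈ 169.31.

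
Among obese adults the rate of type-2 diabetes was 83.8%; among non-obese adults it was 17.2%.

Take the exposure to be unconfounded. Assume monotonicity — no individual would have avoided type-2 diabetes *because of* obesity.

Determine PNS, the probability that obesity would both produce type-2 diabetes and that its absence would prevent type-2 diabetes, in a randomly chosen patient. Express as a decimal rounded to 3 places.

PNS ≈ 0.666

p₁ = 0.838, p₀ = 0.172.
Under exogeneity and monotonicity, PNS = p₁ − p₀.
PNS = 0.838 − 0.172 = 0.666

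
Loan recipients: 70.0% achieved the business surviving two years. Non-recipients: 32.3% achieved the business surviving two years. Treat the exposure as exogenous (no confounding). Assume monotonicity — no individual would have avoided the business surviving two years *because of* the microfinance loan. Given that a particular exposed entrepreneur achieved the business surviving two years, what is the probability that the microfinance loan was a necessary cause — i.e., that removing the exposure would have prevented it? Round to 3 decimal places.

p₁ = 0.7, p₀ = 0.323.
Under exogeneity and monotonicity, PN = (p₁ − p₀) / p₁.
PN = (0.7 − 0.323) / 0.7 = 0.377 / 0.7 ≈ 0.5386

PN ≈ 0.539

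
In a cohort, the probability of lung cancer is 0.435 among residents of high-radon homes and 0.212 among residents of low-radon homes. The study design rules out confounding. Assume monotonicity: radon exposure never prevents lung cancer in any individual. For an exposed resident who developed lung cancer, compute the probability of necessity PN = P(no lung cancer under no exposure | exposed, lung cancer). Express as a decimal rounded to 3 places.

PN ≈ 0.513

Let p₁ = 0.435, p₀ = 0.212.
Under exogeneity and monotonicity, PN = (p₁ − p₀) / p₁.
PN = (0.435 − 0.212) / 0.435 = 0.223 / 0.435 ≈ 0.5126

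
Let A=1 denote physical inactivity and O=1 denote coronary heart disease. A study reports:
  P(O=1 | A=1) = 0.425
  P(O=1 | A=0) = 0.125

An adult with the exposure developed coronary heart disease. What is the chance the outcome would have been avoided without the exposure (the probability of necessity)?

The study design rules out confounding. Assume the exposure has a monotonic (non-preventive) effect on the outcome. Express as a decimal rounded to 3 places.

Let p₁ = 0.425, p₀ = 0.125.
Under exogeneity and monotonicity, PN = (p₁ − p₀) / p₁.
PN = (0.425 − 0.125) / 0.425 = 0.3 / 0.425 ≈ 0.7059

PN ≈ 0.706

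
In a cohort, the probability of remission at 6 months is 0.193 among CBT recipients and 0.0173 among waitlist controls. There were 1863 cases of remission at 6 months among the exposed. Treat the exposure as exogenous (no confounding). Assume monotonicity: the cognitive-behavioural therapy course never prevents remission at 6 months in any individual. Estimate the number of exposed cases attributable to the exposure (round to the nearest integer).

about 1696 cases

Let p₁ = 0.193, p₀ = 0.0173.
PN = (p₁ − p₀)/p₁ = (0.193 − 0.0173) / 0.193 ≈ 0.91036.
Attributable cases ≈ PN × (exposed cases) = 0.91036 × 1863 ≈ 1696.01.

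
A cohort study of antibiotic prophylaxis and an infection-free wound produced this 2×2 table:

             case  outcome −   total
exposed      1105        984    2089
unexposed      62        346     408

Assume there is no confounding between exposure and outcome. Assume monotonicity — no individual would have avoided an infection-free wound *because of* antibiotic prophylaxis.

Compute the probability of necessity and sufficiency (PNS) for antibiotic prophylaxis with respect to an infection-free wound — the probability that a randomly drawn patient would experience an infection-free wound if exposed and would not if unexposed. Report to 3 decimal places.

p₁ = P(outcome | exposed) = 1105/2089 = 0.52896
p₀ = P(outcome | unexposed) = 62/408 = 0.15196
Under exogeneity and monotonicity, PNS = p₁ − p₀.
PNS = 0.52896 − 0.15196 = 0.377

PNS ≈ 0.377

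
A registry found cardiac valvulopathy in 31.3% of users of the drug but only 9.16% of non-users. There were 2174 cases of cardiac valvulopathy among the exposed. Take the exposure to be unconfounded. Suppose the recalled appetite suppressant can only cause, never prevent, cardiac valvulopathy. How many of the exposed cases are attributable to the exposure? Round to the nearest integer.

p₁ = 0.313, p₀ = 0.0916.
PN = (p₁ − p₀)/p₁ = (0.313 − 0.0916) / 0.313 ≈ 0.70735.
Attributable cases ≈ PN × (exposed cases) = 0.70735 × 2174 ≈ 1537.78.

about 1538 cases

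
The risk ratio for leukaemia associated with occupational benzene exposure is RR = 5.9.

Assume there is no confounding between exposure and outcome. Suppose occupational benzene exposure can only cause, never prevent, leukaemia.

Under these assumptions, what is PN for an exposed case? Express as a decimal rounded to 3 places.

PN ≈ 0.831

Under exogeneity and monotonicity, PN = (RR − 1) / RR = 1 − 1/RR.
PN = (5.9 − 1) / 5.9 = 4.9 / 5.9 ≈ 0.8305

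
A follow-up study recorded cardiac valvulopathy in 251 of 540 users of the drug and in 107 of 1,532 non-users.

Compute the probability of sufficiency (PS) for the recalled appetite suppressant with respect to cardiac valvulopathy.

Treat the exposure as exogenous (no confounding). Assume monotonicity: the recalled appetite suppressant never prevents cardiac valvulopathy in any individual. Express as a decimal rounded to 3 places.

p₁ = P(outcome | exposed) = 251/540 = 0.46481
p₀ = P(outcome | unexposed) = 107/1532 = 0.069843
Under exogeneity and monotonicity, PS = (p₁ − p₀) / (1 − p₀).
PS = (0.46481 − 0.069843) / (1 − 0.069843) = 0.39497 / 0.93016 ≈ 0.4246

PS ≈ 0.425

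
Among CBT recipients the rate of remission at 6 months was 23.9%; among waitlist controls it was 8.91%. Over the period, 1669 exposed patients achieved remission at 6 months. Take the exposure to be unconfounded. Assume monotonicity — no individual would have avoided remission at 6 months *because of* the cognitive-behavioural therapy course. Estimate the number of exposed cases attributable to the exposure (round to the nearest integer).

p₁ = 0.239, p₀ = 0.0891.
PN = (p₁ − p₀)/p₁ = (0.239 − 0.0891) / 0.239 ≈ 0.62720.
Attributable cases ≈ PN × (exposed cases) = 0.62720 × 1669 ≈ 1046.79.

about 1047 cases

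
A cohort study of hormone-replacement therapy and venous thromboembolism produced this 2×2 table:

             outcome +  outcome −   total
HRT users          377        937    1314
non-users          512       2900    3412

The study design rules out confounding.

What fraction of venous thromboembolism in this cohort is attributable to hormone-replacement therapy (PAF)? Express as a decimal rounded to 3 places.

PAF ≈ 0.202

p₁ = P(outcome | exposed) = 377/1314 = 0.28691
p₀ = P(outcome | unexposed) = 512/3412 = 0.15006
Exposure prevalence π = 1314/4726 = 0.27804; overall risk P(Y=1) = 0.18811.
Under exogeneity, PAF = [P(Y=1) − p₀]/P(Y=1).
PAF = (0.18811 − 0.15006) / 0.18811 ≈ 0.2023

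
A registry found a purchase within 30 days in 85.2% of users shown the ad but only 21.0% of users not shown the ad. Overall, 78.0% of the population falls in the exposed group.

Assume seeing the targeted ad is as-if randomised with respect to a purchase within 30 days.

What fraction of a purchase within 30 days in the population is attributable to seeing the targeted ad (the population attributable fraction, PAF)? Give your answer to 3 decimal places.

PAF ≈ 0.705

p₁ = 0.852, p₀ = 0.21.
Overall risk P(Y=1) = π·p₁ + (1−π)·p₀ = 0.78×0.852 + 0.22×0.21 = 0.71076.
Under exogeneity, PAF = [P(Y=1) − p₀] / P(Y=1).
PAF = (0.71076 − 0.21) / 0.71076 ≈ 0.7045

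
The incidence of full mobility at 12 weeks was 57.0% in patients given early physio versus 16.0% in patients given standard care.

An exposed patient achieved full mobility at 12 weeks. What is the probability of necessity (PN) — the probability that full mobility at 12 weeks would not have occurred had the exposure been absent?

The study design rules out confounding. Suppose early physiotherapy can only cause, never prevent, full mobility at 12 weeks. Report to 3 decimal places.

PN ≈ 0.719

p₁ = 0.57, p₀ = 0.16.
Under exogeneity and monotonicity, PN = (p₁ − p₀) / p₁.
PN = (0.57 − 0.16) / 0.57 = 0.41 / 0.57 ≈ 0.7193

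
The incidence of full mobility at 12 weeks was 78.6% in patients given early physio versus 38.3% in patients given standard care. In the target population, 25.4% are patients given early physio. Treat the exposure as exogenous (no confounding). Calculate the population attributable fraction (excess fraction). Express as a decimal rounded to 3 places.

PAF ≈ 0.211

p₁ = 0.786, p₀ = 0.383.
Overall risk P(Y=1) = π·p₁ + (1−π)·p₀ = 0.254×0.786 + 0.746×0.383 = 0.48536.
Under exogeneity, PAF = [P(Y=1) − p₀] / P(Y=1).
PAF = (0.48536 − 0.383) / 0.48536 ≈ 0.2109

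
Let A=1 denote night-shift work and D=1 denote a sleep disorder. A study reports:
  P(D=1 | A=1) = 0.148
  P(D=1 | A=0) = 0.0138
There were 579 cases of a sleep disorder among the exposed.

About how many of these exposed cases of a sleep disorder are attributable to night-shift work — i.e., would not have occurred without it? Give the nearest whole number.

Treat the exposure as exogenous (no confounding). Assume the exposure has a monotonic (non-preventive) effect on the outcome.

Let p₁ = 0.148, p₀ = 0.0138.
PN = (p₁ − p₀)/p₁ = (0.148 − 0.0138) / 0.148 ≈ 0.90676.
Attributable cases ≈ PN × (exposed cases) = 0.90676 × 579 ≈ 525.01.

about 525 cases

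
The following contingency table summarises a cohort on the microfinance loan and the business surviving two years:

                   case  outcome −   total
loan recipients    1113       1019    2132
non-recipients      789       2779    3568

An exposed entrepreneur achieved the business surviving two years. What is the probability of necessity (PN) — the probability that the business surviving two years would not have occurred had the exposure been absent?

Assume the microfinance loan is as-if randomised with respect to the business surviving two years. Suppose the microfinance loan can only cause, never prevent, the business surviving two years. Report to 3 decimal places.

p₁ = P(outcome | exposed) = 1113/2132 = 0.52205
p₀ = P(outcome | unexposed) = 789/3568 = 0.22113
Under exogeneity and monotonicity, PN = (p₁ − p₀)/p₁.
PN = (0.52205 − 0.22113) / 0.52205 ≈ 0.5764

PN ≈ 0.576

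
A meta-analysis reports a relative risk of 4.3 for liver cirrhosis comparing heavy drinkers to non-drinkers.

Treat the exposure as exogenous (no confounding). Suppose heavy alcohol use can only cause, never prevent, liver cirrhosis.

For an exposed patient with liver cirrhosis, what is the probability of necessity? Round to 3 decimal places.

PN ≈ 0.767

Under exogeneity and monotonicity, PN = (RR − 1) / RR = 1 − 1/RR.
PN = (4.3 − 1) / 4.3 = 3.3 / 4.3 ≈ 0.7674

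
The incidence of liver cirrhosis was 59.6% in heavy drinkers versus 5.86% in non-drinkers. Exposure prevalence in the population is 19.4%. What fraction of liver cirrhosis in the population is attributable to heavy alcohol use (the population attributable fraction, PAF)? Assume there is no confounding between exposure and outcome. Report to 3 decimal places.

p₁ = 0.596, p₀ = 0.0586.
Overall risk P(Y=1) = π·p₁ + (1−π)·p₀ = 0.194×0.596 + 0.806×0.0586 = 0.16286.
Under exogeneity, PAF = [P(Y=1) − p₀] / P(Y=1).
PAF = (0.16286 − 0.0586) / 0.16286 ≈ 0.6402

PAF ≈ 0.640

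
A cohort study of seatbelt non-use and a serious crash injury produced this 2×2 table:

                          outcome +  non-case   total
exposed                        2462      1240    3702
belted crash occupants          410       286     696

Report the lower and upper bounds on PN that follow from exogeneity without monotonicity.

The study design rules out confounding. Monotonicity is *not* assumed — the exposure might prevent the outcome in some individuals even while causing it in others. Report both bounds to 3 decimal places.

p₁ = P(outcome | exposed) = 2462/3702 = 0.66505
p₀ = P(outcome | unexposed) = 410/696 = 0.58908
Under exogeneity alone the bounds on PN are max{0,(p₁−p₀)/p₁} ≤ PN ≤ min{1,(1−p₀)/p₁}.
  lower = (p₁ − p₀)/p₁ = 0.075965 / 0.66505 ≈ 0.1142
  upper = min{1, (1 − p₀)/p₁} = 0.41092 / 0.66505 ≈ 0.6179

0.114 ≤ PN ≤ 0.618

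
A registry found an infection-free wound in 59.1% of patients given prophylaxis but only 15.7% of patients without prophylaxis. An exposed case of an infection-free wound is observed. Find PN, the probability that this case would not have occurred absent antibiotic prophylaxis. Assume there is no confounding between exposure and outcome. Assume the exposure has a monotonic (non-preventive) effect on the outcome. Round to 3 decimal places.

p₁ = 0.591, p₀ = 0.157.
Under exogeneity and monotonicity, PN = (p₁ − p₀) / p₁.
PN = (0.591 − 0.157) / 0.591 = 0.434 / 0.591 ≈ 0.7343

PN ≈ 0.734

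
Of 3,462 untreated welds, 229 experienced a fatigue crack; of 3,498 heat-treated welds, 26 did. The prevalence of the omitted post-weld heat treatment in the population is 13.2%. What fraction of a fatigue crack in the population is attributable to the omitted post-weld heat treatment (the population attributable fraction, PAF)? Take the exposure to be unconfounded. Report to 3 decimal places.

PAF ≈ 0.510

p₁ = P(outcome | exposed) = 229/3462 = 0.066147
p₀ = P(outcome | unexposed) = 26/3498 = 0.0074328
Overall risk P(Y=1) = π·p₁ + (1−π)·p₀ = 0.132×0.066147 + 0.868×0.0074328 = 0.015183.
Under exogeneity, PAF = [P(Y=1) − p₀] / P(Y=1).
PAF = (0.015183 − 0.0074328) / 0.015183 ≈ 0.5105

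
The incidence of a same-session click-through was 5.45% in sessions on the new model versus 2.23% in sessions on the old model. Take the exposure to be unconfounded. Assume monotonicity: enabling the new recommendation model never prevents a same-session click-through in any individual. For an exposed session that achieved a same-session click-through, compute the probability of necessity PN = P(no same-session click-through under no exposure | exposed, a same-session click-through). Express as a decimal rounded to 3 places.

p₁ = 0.0545, p₀ = 0.0223.
Under exogeneity and monotonicity, PN = (p₁ − p₀) / p₁.
PN = (0.0545 − 0.0223) / 0.0545 = 0.0322 / 0.0545 ≈ 0.5908

PN ≈ 0.591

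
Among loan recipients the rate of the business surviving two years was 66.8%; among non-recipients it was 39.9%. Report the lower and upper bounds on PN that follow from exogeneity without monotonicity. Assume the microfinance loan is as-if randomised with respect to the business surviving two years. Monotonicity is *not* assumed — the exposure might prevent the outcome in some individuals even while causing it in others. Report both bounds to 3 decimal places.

0.403 ≤ PN ≤ 0.900

p₁ = 0.668, p₀ = 0.399.
Under exogeneity alone the bounds on PN are max{0,(p₁−p₀)/p₁} ≤ PN ≤ min{1,(1−p₀)/p₁}.
  lower = (p₁ − p₀)/p₁ = 0.269 / 0.668 ≈ 0.4027
  upper = min{1, (1 − p₀)/p₁} = 0.601 / 0.668 ≈ 0.8997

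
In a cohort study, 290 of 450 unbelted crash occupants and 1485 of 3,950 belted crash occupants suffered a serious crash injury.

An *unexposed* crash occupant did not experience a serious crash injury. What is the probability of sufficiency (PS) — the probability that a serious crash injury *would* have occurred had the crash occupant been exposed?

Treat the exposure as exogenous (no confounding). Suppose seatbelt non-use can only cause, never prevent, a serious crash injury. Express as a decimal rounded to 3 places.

PS ≈ 0.430

p₁ = P(outcome | exposed) = 290/450 = 0.64444
p₀ = P(outcome | unexposed) = 1485/3950 = 0.37595
Under exogeneity and monotonicity, PS = (p₁ − p₀) / (1 − p₀).
PS = (0.64444 − 0.37595) / (1 − 0.37595) = 0.2685 / 0.62405 ≈ 0.4302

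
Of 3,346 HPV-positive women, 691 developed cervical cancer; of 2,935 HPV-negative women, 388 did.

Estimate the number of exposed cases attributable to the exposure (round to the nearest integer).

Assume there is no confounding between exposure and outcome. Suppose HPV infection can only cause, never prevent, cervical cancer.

about 249 cases

p₁ = P(outcome | exposed) = 691/3346 = 0.20652
p₀ = P(outcome | unexposed) = 388/2935 = 0.1322
PN = (p₁ − p₀)/p₁ = (0.20652 − 0.1322) / 0.20652 ≈ 0.35987.
Attributable cases ≈ PN × (exposed cases) = 0.35987 × 691 ≈ 248.67.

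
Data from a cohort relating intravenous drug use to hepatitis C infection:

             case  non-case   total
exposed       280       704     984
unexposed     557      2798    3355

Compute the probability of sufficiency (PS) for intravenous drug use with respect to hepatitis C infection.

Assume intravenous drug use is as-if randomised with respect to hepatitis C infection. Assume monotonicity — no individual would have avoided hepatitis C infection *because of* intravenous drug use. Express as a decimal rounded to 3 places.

p₁ = P(outcome | exposed) = 280/984 = 0.28455
p₀ = P(outcome | unexposed) = 557/3355 = 0.16602
Under exogeneity and monotonicity, PS = (p₁ − p₀)/(1 − p₀).
PS = (0.28455 − 0.16602) / 0.83398 ≈ 0.1421

PS ≈ 0.142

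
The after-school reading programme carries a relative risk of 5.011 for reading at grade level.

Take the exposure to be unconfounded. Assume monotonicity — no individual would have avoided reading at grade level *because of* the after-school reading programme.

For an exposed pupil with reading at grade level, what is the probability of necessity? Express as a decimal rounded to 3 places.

PN ≈ 0.800

Under exogeneity and monotonicity, PN = (RR − 1) / RR = 1 − 1/RR.
PN = (5.011 − 1) / 5.011 = 4.011 / 5.011 ≈ 0.8004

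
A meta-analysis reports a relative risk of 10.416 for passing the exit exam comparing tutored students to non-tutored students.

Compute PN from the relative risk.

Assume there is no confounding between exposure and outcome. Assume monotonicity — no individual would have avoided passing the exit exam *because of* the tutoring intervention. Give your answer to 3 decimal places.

Under exogeneity and monotonicity, PN = (RR − 1) / RR = 1 − 1/RR.
PN = (10.416 − 1) / 10.416 = 9.416 / 10.416 ≈ 0.9040

PN ≈ 0.904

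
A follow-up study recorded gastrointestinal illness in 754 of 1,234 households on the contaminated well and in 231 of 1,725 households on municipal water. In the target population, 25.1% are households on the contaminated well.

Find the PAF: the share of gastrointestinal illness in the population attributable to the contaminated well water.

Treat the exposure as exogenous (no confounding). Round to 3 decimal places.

PAF ≈ 0.472

p₁ = P(outcome | exposed) = 754/1234 = 0.61102
p₀ = P(outcome | unexposed) = 231/1725 = 0.13391
Overall risk P(Y=1) = π·p₁ + (1−π)·p₀ = 0.251×0.61102 + 0.749×0.13391 = 0.25367.
Under exogeneity, PAF = [P(Y=1) − p₀] / P(Y=1).
PAF = (0.25367 − 0.13391) / 0.25367 ≈ 0.4721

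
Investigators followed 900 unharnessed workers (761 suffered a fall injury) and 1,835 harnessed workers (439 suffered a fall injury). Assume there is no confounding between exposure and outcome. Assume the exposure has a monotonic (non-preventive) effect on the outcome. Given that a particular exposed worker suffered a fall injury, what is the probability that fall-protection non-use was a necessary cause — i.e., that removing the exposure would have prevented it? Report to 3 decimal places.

PN ≈ 0.717

p₁ = P(outcome | exposed) = 761/900 = 0.84556
p₀ = P(outcome | unexposed) = 439/1835 = 0.23924
Under exogeneity and monotonicity, PN = (p₁ − p₀) / p₁.
PN = (0.84556 − 0.23924) / 0.84556 = 0.60632 / 0.84556 ≈ 0.7171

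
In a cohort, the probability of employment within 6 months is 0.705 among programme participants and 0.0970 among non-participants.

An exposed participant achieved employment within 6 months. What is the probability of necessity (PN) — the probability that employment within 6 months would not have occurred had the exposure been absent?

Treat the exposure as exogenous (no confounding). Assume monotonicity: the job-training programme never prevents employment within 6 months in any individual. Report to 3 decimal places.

Let p₁ = 0.705, p₀ = 0.097.
Under exogeneity and monotonicity, PN = (p₁ − p₀) / p₁.
PN = (0.705 − 0.097) / 0.705 = 0.608 / 0.705 ≈ 0.8624

PN ≈ 0.862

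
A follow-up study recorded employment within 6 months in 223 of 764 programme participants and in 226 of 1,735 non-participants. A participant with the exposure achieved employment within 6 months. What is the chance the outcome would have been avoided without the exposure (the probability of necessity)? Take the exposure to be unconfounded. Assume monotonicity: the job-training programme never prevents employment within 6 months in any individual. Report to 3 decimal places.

p₁ = P(outcome | exposed) = 223/764 = 0.29188
p₀ = P(outcome | unexposed) = 226/1735 = 0.13026
Under exogeneity and monotonicity, PN = (p₁ − p₀) / p₁.
PN = (0.29188 − 0.13026) / 0.29188 = 0.16163 / 0.29188 ≈ 0.5537

PN ≈ 0.554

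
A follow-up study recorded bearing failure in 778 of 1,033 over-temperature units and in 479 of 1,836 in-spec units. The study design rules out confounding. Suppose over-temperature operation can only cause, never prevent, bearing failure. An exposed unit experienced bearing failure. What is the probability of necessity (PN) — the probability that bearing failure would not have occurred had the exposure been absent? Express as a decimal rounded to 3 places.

p₁ = P(outcome | exposed) = 778/1033 = 0.75315
p₀ = P(outcome | unexposed) = 479/1836 = 0.26089
Under exogeneity and monotonicity, PN = (p₁ − p₀) / p₁.
PN = (0.75315 − 0.26089) / 0.75315 = 0.49225 / 0.75315 ≈ 0.6536

PN ≈ 0.654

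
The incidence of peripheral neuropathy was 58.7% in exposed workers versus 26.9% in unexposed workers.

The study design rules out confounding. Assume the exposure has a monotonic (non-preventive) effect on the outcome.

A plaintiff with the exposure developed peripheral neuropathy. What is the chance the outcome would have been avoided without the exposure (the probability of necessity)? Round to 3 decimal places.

PN ≈ 0.542

p₁ = 0.587, p₀ = 0.269.
Under exogeneity and monotonicity, PN = (p₁ − p₀) / p₁.
PN = (0.587 − 0.269) / 0.587 = 0.318 / 0.587 ≈ 0.5417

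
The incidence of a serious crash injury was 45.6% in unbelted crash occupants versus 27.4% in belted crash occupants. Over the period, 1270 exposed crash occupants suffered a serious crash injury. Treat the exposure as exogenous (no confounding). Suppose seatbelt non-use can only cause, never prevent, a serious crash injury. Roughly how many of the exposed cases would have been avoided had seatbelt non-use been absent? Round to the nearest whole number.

about 507 cases

p₁ = 0.456, p₀ = 0.274.
PN = (p₁ − p₀)/p₁ = (0.456 − 0.274) / 0.456 ≈ 0.39912.
Attributable cases ≈ PN × (exposed cases) = 0.39912 × 1270 ≈ 506.89.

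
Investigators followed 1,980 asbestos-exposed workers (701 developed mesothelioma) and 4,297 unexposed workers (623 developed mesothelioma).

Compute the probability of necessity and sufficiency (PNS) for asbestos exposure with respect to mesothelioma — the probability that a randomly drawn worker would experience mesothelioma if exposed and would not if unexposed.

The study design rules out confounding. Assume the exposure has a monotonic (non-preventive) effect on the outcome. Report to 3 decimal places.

p₁ = P(outcome | exposed) = 701/1980 = 0.35404
p₀ = P(outcome | unexposed) = 623/4297 = 0.14498
Under exogeneity and monotonicity, PNS = p₁ − p₀.
PNS = 0.35404 − 0.14498 = 0.20906

PNS ≈ 0.209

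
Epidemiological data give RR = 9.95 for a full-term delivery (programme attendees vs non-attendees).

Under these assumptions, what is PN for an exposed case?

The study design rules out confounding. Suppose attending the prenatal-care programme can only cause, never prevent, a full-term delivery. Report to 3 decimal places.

Under exogeneity and monotonicity, PN = (RR − 1) / RR = 1 − 1/RR.
PN = (9.95 − 1) / 9.95 = 8.95 / 9.95 ≈ 0.8995

PN ≈ 0.899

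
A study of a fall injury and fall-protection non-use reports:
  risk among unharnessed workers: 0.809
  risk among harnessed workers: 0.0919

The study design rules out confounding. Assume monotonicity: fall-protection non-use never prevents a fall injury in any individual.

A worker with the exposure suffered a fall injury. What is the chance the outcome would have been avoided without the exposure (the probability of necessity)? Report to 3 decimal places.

PN ≈ 0.886

Let p₁ = 0.809, p₀ = 0.0919.
Under exogeneity and monotonicity, PN = (p₁ − p₀) / p₁.
PN = (0.809 − 0.0919) / 0.809 = 0.7171 / 0.809 ≈ 0.8864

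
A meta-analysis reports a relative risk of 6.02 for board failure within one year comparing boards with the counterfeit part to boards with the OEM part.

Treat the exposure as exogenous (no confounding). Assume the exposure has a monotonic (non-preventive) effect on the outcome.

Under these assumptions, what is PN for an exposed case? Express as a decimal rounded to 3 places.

PN ≈ 0.834

Under exogeneity and monotonicity, PN = (RR − 1) / RR = 1 − 1/RR.
PN = (6.02 − 1) / 6.02 = 5.02 / 6.02 ≈ 0.8339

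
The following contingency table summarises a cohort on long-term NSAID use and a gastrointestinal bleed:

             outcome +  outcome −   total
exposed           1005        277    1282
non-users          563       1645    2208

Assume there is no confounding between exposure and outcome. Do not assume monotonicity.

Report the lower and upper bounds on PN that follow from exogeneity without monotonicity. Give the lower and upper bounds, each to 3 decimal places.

0.675 ≤ PN ≤ 0.950

p₁ = P(outcome | exposed) = 1005/1282 = 0.78393
p₀ = P(outcome | unexposed) = 563/2208 = 0.25498
Under exogeneity alone the bounds on PN are max{0,(p₁−p₀)/p₁} ≤ PN ≤ min{1,(1−p₀)/p₁}.
  lower = (p₁ − p₀)/p₁ = 0.52895 / 0.78393 ≈ 0.6747
  upper = min{1, (1 − p₀)/p₁} = 0.74502 / 0.78393 ≈ 0.9504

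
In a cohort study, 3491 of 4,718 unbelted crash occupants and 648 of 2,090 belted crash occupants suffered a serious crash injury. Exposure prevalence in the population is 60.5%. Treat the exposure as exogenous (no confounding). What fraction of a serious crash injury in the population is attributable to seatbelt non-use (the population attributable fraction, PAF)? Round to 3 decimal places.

PAF ≈ 0.456

p₁ = P(outcome | exposed) = 3491/4718 = 0.73993
p₀ = P(outcome | unexposed) = 648/2090 = 0.31005
Overall risk P(Y=1) = π·p₁ + (1−π)·p₀ = 0.605×0.73993 + 0.395×0.31005 = 0.57013.
Under exogeneity, PAF = [P(Y=1) − p₀] / P(Y=1).
PAF = (0.57013 − 0.31005) / 0.57013 ≈ 0.4562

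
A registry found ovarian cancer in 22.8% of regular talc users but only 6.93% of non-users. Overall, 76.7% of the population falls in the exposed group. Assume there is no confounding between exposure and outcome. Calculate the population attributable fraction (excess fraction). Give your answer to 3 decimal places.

PAF ≈ 0.637

p₁ = 0.228, p₀ = 0.0693.
Overall risk P(Y=1) = π·p₁ + (1−π)·p₀ = 0.767×0.228 + 0.233×0.0693 = 0.19102.
Under exogeneity, PAF = [P(Y=1) − p₀] / P(Y=1).
PAF = (0.19102 − 0.0693) / 0.19102 ≈ 0.6372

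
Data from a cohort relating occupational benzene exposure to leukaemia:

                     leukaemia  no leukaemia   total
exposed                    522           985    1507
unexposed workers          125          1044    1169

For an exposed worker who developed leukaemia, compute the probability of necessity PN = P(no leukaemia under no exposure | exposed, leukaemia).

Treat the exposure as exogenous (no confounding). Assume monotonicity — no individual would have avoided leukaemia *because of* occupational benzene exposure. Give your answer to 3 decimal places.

p₁ = P(outcome | exposed) = 522/1507 = 0.34638
p₀ = P(outcome | unexposed) = 125/1169 = 0.10693
Under exogeneity and monotonicity, PN = (p₁ − p₀)/p₁.
PN = (0.34638 − 0.10693) / 0.34638 ≈ 0.6913

PN ≈ 0.691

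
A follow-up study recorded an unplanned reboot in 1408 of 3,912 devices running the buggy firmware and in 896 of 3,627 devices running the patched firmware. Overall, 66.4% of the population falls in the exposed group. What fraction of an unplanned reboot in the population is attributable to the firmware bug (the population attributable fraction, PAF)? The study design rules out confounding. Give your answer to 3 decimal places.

PAF ≈ 0.233

p₁ = P(outcome | exposed) = 1408/3912 = 0.35992
p₀ = P(outcome | unexposed) = 896/3627 = 0.24704
Overall risk P(Y=1) = π·p₁ + (1−π)·p₀ = 0.664×0.35992 + 0.336×0.24704 = 0.32199.
Under exogeneity, PAF = [P(Y=1) − p₀] / P(Y=1).
PAF = (0.32199 − 0.24704) / 0.32199 ≈ 0.2328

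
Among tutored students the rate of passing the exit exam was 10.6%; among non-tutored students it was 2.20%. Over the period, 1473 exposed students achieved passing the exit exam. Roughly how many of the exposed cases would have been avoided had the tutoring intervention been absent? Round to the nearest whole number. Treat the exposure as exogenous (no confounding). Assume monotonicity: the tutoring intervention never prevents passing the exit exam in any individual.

p₁ = 0.106, p₀ = 0.022.
PN = (p₁ − p₀)/p₁ = (0.106 − 0.022) / 0.106 ≈ 0.79245.
Attributable cases ≈ PN × (exposed cases) = 0.79245 × 1473 ≈ 1167.28.

about 1167 cases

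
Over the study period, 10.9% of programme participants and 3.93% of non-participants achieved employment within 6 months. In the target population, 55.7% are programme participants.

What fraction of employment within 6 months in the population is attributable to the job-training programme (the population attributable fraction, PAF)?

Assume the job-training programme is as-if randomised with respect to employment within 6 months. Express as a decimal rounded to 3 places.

p₁ = 0.109, p₀ = 0.0393.
Overall risk P(Y=1) = π·p₁ + (1−π)·p₀ = 0.557×0.109 + 0.443×0.0393 = 0.078123.
Under exogeneity, PAF = [P(Y=1) − p₀] / P(Y=1).
PAF = (0.078123 − 0.0393) / 0.078123 ≈ 0.4969

PAF ≈ 0.497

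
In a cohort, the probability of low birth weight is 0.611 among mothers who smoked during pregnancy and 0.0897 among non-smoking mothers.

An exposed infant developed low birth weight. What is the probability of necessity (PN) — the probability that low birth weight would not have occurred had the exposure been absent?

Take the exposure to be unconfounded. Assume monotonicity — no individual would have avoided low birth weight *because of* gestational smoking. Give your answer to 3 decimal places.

Let p₁ = 0.611, p₀ = 0.0897.
Under exogeneity and monotonicity, PN = (p₁ − p₀) / p₁.
PN = (0.611 − 0.0897) / 0.611 = 0.5213 / 0.611 ≈ 0.8532

PN ≈ 0.853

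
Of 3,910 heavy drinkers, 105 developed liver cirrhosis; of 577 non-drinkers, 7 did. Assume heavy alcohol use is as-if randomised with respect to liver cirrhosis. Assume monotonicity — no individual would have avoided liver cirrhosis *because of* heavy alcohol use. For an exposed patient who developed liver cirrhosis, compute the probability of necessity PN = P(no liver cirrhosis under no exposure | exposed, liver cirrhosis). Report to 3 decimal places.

PN ≈ 0.548

p₁ = P(outcome | exposed) = 105/3910 = 0.026854
p₀ = P(outcome | unexposed) = 7/577 = 0.012132
Under exogeneity and monotonicity, PN = (p₁ − p₀) / p₁.
PN = (0.026854 − 0.012132) / 0.026854 = 0.014723 / 0.026854 ≈ 0.5482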